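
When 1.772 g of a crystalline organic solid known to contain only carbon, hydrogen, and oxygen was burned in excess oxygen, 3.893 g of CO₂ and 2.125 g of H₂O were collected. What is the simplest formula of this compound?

mol C = 3.893 g CO₂ ÷ 44.009 g/mol = 0.088459 mol
mol H = 2 × 2.125 g H₂O ÷ 18.015 g/mol = 0.23591 mol
mass O = 1.772 − (1.0625 + 0.23780) = 0.47171 g → mol O = 0.47171 ÷ 15.999 = 0.029484 mol
Divide by the smallest (0.029484 mol): C 3.000, H 8.001, O 1.000

C3H8O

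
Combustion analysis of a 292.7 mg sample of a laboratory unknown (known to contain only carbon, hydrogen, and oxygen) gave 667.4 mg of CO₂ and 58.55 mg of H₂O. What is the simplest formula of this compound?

mol C = 0.6674 g CO₂ ÷ 44.009 g/mol = 0.015165 mol
mol H = 2 × 0.05855 g H₂O ÷ 18.015 g/mol = 0.0065001 mol
mass O = 0.2927 − (0.18215 + 0.0065521) = 0.10400 g → mol O = 0.10400 ÷ 15.999 = 0.0065004 mol
Divide by the smallest (0.0065001 mol): C 2.333, H 1.000, O 1.000
Multiplying each by 3 gives whole numbers: C 7.00, H 3.00, O 3.00

C7H3O3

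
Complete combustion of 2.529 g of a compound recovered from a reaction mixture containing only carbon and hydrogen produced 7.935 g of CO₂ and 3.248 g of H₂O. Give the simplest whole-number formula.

mol C = 7.935 g CO₂ ÷ 44.009 g/mol = 0.18030 mol
mol H = 2 × 3.248 g H₂O ÷ 18.015 g/mol = 0.36059 mol
Divide by the smallest (0.18030 mol): C 1.000, H 2.000

CH2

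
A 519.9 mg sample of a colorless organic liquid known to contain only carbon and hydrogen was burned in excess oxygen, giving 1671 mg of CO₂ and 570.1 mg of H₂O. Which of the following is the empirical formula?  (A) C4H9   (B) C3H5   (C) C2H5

mol C = 1.671 g CO₂ ÷ 44.009 g/mol = 0.037970 mol
mol H = 2 × 0.5701 g H₂O ÷ 18.015 g/mol = 0.063292 mol
Divide by the smallest (0.037970 mol): C 1.000, H 1.667
Multiplying each by 3 gives whole numbers: C 3.00, H 5.00

(B) C3H5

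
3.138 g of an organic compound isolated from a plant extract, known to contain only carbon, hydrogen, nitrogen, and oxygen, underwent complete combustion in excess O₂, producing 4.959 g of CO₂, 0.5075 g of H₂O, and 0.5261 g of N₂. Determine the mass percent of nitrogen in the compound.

16.77%

mol C = 4.959 g CO₂ ÷ 44.009 g/mol = 0.11268 mol
mol H = 2 × 0.5075 g H₂O ÷ 18.015 g/mol = 0.056342 mol
mol N = 2 × 0.5261 g N₂ ÷ 28.014 g/mol = 0.037560 mol
mass O = 3.138 − (1.3534 + 0.056793 + 0.52610) = 1.2017 g → mol O = 1.2017 ÷ 15.999 = 0.075110 mol
mass % N = 0.52610 g ÷ 3.138 g × 100%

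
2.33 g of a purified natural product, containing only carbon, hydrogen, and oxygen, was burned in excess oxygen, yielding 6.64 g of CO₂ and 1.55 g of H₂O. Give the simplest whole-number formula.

C7H8O

mol C = 6.64 g CO₂ ÷ 44.009 g/mol = 0.1509 mol
mol H = 2 × 1.55 g H₂O ÷ 18.015 g/mol = 0.1721 mol
mass O = 2.33 − (1.812 + 0.1735) = 0.3443 g → mol O = 0.3443 ÷ 15.999 = 0.02152 mol
Divide by the smallest (0.02152 mol): C 7.010, H 7.995, O 1.000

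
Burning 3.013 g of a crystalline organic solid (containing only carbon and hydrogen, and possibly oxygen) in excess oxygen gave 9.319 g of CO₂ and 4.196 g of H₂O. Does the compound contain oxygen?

mol C = 9.319 g CO₂ ÷ 44.009 g/mol = 0.21175 mol
mol H = 2 × 4.196 g H₂O ÷ 18.015 g/mol = 0.46583 mol
C and H together account for 3.0129 g — essentially the entire 3.013 g sample — so the compound contains no oxygen.

no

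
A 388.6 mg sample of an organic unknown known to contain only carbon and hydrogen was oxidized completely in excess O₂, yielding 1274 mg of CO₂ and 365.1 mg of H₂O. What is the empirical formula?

C5H7

mol C = 1.274 g CO₂ ÷ 44.009 g/mol = 0.028949 mol
mol H = 2 × 0.3651 g H₂O ÷ 18.015 g/mol = 0.040533 mol
Divide by the smallest (0.028949 mol): C 1.000, H 1.400
Multiplying each by 5 gives whole numbers: C 5.00, H 7.00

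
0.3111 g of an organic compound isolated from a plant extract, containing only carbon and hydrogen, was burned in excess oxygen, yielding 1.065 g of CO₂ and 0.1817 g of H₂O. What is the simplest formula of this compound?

C6H5

mol C = 1.065 g CO₂ ÷ 44.009 g/mol = 0.024200 mol
mol H = 2 × 0.1817 g H₂O ÷ 18.015 g/mol = 0.020172 mol
Divide by the smallest (0.020172 mol): C 1.200, H 1.000
Multiplying each by 5 gives whole numbers: C 6.00, H 5.00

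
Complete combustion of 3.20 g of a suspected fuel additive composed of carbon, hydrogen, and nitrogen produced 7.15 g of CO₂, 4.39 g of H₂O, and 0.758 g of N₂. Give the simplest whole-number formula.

mol C = 7.15 g CO₂ ÷ 44.009 g/mol = 0.1625 mol
mol H = 2 × 4.39 g H₂O ÷ 18.015 g/mol = 0.4874 mol
mol N = 2 × 0.758 g N₂ ÷ 28.014 g/mol = 0.05412 mol
Divide by the smallest (0.05412 mol): C 3.002, H 9.006, N 1.000

C3H9N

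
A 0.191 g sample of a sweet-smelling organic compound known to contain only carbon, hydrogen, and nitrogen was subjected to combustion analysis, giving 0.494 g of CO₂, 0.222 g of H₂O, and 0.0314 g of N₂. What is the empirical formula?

mol C = 0.494 g CO₂ ÷ 44.009 g/mol = 0.01122 mol
mol H = 2 × 0.222 g H₂O ÷ 18.015 g/mol = 0.02465 mol
mol N = 2 × 0.0314 g N₂ ÷ 28.014 g/mol = 0.002242 mol
Divide by the smallest (0.002242 mol): C 5.007, H 10.994, N 1.000

C5H11N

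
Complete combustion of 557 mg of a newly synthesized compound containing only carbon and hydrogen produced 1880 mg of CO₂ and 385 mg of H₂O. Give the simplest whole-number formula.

CH

mol C = 1.88 g CO₂ ÷ 44.009 g/mol = 0.04272 mol
mol H = 2 × 0.385 g H₂O ÷ 18.015 g/mol = 0.04274 mol
Divide by the smallest (0.04272 mol): C 1.000, H 1.001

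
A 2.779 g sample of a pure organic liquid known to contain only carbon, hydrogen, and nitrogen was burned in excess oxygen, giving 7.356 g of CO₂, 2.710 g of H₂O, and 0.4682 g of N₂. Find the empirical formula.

mol C = 7.356 g CO₂ ÷ 44.009 g/mol = 0.16715 mol
mol H = 2 × 2.710 g H₂O ÷ 18.015 g/mol = 0.30086 mol
mol N = 2 × 0.4682 g N₂ ÷ 28.014 g/mol = 0.033426 mol
Divide by the smallest (0.033426 mol): C 5.001, H 9.001, N 1.000

C5H9N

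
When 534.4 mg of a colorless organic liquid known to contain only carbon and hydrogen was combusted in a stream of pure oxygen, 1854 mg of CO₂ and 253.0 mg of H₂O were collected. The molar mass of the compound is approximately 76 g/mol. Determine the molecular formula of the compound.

mol C = 1.854 g CO₂ ÷ 44.009 g/mol = 0.042128 mol
mol H = 2 × 0.2530 g H₂O ÷ 18.015 g/mol = 0.028088 mol
Divide by the smallest (0.028088 mol): C 1.500, H 1.000
Multiplying each by 2 gives whole numbers: C 3.00, H 2.00
Empirical formula: C3H2
Empirical-formula mass = 38.05 g/mol; 76 ÷ 38.05 ≈ 2, so the molecular formula is C6H4.

C6H4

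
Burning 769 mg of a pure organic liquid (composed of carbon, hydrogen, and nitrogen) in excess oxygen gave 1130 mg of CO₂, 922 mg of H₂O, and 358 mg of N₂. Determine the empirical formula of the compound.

mol C = 1.13 g CO₂ ÷ 44.009 g/mol = 0.02568 mol
mol H = 2 × 0.922 g H₂O ÷ 18.015 g/mol = 0.1024 mol
mol N = 2 × 0.358 g N₂ ÷ 28.014 g/mol = 0.02556 mol
Divide by the smallest (0.02556 mol): C 1.005, H 4.005, N 1.000

CH4N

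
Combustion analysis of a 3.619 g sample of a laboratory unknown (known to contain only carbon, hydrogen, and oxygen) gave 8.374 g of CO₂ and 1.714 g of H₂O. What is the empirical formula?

C8H8O3

mol C = 8.374 g CO₂ ÷ 44.009 g/mol = 0.19028 mol
mol H = 2 × 1.714 g H₂O ÷ 18.015 g/mol = 0.19029 mol
mass O = 3.619 − (2.2854 + 0.19181) = 1.1417 g → mol O = 1.1417 ÷ 15.999 = 0.071364 mol
Divide by the smallest (0.071364 mol): C 2.666, H 2.666, O 1.000
Multiplying each by 3 gives whole numbers: C 8.00, H 8.00, O 3.00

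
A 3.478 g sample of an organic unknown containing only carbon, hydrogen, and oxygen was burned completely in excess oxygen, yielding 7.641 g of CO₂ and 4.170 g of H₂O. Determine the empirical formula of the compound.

C3H8O

mol C = 7.641 g CO₂ ÷ 44.009 g/mol = 0.17362 mol
mol H = 2 × 4.170 g H₂O ÷ 18.015 g/mol = 0.46295 mol
mass O = 3.478 − (2.0854 + 0.46665) = 0.92596 g → mol O = 0.92596 ÷ 15.999 = 0.057876 mol
Divide by the smallest (0.057876 mol): C 3.000, H 7.999, O 1.000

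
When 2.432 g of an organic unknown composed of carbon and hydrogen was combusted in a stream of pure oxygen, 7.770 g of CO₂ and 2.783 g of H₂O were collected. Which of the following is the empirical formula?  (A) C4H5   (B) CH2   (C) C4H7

(C) C4H7

mol C = 7.770 g CO₂ ÷ 44.009 g/mol = 0.17655 mol
mol H = 2 × 2.783 g H₂O ÷ 18.015 g/mol = 0.30896 mol
Divide by the smallest (0.17655 mol): C 1.000, H 1.750
Multiplying each by 4 gives whole numbers: C 4.00, H 7.00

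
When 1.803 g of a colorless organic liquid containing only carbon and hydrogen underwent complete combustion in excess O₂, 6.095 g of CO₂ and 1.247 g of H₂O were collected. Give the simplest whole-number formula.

mol C = 6.095 g CO₂ ÷ 44.009 g/mol = 0.13849 mol
mol H = 2 × 1.247 g H₂O ÷ 18.015 g/mol = 0.13844 mol
Divide by the smallest (0.13844 mol): C 1.000, H 1.000

CH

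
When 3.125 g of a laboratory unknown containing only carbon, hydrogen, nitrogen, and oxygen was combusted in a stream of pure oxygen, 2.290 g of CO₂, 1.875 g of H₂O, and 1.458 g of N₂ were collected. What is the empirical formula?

CH4N2O

mol C = 2.290 g CO₂ ÷ 44.009 g/mol = 0.052035 mol
mol H = 2 × 1.875 g H₂O ÷ 18.015 g/mol = 0.20816 mol
mol N = 2 × 1.458 g N₂ ÷ 28.014 g/mol = 0.10409 mol
mass O = 3.125 − (0.62499 + 0.20983 + 1.4580) = 0.83218 g → mol O = 0.83218 ÷ 15.999 = 0.052015 mol
Divide by the smallest (0.052015 mol): C 1.000, H 4.002, N 2.001, O 1.000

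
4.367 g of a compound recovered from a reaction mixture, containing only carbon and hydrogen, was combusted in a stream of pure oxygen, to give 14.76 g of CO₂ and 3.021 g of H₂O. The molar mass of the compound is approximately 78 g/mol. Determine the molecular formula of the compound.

mol C = 14.76 g CO₂ ÷ 44.009 g/mol = 0.33539 mol
mol H = 2 × 3.021 g H₂O ÷ 18.015 g/mol = 0.33539 mol
Divide by the smallest (0.33539 mol): C 1.000, H 1.000
Empirical formula: CH
Empirical-formula mass = 13.02 g/mol; 78 ÷ 13.02 ≈ 6, so the molecular formula is C6H6.

C6H6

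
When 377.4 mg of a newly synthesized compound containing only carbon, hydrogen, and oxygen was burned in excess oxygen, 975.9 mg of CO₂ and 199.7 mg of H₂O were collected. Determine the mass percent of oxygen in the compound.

mol C = 0.9759 g CO₂ ÷ 44.009 g/mol = 0.022175 mol
mol H = 2 × 0.1997 g H₂O ÷ 18.015 g/mol = 0.022170 mol
mass O = 0.3774 − (0.26634 + 0.022348) = 0.088708 g → mol O = 0.088708 ÷ 15.999 = 0.0055446 mol
mass % O = 0.088708 g ÷ 0.3774 g × 100%

23.51%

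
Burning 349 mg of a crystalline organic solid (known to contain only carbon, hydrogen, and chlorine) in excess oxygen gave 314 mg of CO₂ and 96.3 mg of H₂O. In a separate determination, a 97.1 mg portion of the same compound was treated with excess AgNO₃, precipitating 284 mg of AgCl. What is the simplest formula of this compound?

C2H3Cl2

mol C = 0.314 g CO₂ ÷ 44.009 g/mol = 0.007135 mol
mol H = 2 × 0.0963 g H₂O ÷ 18.015 g/mol = 0.01069 mol
From the AgCl data: mol Cl per gram of compound = (0.284 ÷ 143.318) ÷ 0.0971 = 0.02041 mol/g, so in the 0.349 g combustion sample mol Cl = 0.007122 mol
Divide by the smallest (0.007122 mol): C 1.002, H 1.501, Cl 1.000
Multiplying each by 2 gives whole numbers: C 2.00, H 3.00, Cl 2.00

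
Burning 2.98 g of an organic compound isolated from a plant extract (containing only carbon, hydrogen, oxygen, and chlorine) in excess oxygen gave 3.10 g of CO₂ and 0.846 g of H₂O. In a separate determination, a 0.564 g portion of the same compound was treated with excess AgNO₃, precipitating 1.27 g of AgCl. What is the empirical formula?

mol C = 3.10 g CO₂ ÷ 44.009 g/mol = 0.07044 mol
mol H = 2 × 0.846 g H₂O ÷ 18.015 g/mol = 0.09392 mol
From the AgCl data: mol Cl per gram of compound = (1.27 ÷ 143.318) ÷ 0.564 = 0.01571 mol/g, so in the 2.98 g combustion sample mol Cl = 0.04682 mol
mass O = 2.98 − (0.8461 + 0.09467 + 1.660) = 0.3795 g → mol O = 0.3795 ÷ 15.999 = 0.02372 mol
Divide by the smallest (0.02372 mol): C 2.970, H 3.960, Cl 1.974, O 1.000

C3H4Cl2O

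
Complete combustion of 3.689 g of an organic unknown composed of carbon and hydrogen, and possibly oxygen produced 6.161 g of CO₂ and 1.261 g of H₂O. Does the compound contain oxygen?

mol C = 6.161 g CO₂ ÷ 44.009 g/mol = 0.13999 mol
mol H = 2 × 1.261 g H₂O ÷ 18.015 g/mol = 0.13999 mol
C and H account for only 1.8226 g of the 3.689 g sample; the remaining 1.8664 g must be oxygen.

yes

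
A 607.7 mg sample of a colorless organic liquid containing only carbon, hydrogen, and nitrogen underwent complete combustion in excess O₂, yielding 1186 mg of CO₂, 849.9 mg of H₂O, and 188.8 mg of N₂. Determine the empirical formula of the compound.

C2H7N

mol C = 1.186 g CO₂ ÷ 44.009 g/mol = 0.026949 mol
mol H = 2 × 0.8499 g H₂O ÷ 18.015 g/mol = 0.094355 mol
mol N = 2 × 0.1888 g N₂ ÷ 28.014 g/mol = 0.013479 mol
Divide by the smallest (0.013479 mol): C 1.999, H 7.000, N 1.000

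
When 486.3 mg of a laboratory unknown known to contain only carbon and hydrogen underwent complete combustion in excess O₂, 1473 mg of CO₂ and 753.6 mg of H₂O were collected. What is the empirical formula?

mol C = 1.473 g CO₂ ÷ 44.009 g/mol = 0.033470 mol
mol H = 2 × 0.7536 g H₂O ÷ 18.015 g/mol = 0.083664 mol
Divide by the smallest (0.033470 mol): C 1.000, H 2.500
Multiplying each by 2 gives whole numbers: C 2.00, H 5.00

C2H5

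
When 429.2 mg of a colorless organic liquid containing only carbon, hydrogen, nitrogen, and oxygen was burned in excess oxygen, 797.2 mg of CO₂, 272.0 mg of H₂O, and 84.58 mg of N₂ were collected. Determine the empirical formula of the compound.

mol C = 0.7972 g CO₂ ÷ 44.009 g/mol = 0.018114 mol
mol H = 2 × 0.2720 g H₂O ÷ 18.015 g/mol = 0.030197 mol
mol N = 2 × 0.08458 g N₂ ÷ 28.014 g/mol = 0.0060384 mol
mass O = 0.4292 − (0.21757 + 0.030439 + 0.084580) = 0.096608 g → mol O = 0.096608 ÷ 15.999 = 0.0060384 mol
Divide by the smallest (0.0060384 mol): C 3.000, H 5.001, N 1.000, O 1.000

C3H5NO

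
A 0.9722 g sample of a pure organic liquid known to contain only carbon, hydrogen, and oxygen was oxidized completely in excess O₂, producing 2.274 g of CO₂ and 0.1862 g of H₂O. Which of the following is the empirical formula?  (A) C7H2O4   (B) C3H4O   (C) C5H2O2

mol C = 2.274 g CO₂ ÷ 44.009 g/mol = 0.051671 mol
mol H = 2 × 0.1862 g H₂O ÷ 18.015 g/mol = 0.020672 mol
mass O = 0.9722 − (0.62062 + 0.020837) = 0.33074 g → mol O = 0.33074 ÷ 15.999 = 0.020673 mol
Divide by the smallest (0.020672 mol): C 2.500, H 1.000, O 1.000
Multiplying each by 2 gives whole numbers: C 5.00, H 2.00, O 2.00

(C) C5H2O2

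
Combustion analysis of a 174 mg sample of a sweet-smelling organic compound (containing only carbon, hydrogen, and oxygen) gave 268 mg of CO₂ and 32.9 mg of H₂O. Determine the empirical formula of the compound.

C5H3O5

mol C = 0.268 g CO₂ ÷ 44.009 g/mol = 0.006090 mol
mol H = 2 × 0.0329 g H₂O ÷ 18.015 g/mol = 0.003653 mol
mass O = 0.174 − (0.07314 + 0.003682) = 0.09718 g → mol O = 0.09718 ÷ 15.999 = 0.006074 mol
Divide by the smallest (0.003653 mol): C 1.667, H 1.000, O 1.663
Multiplying each by 3 gives whole numbers: C 5.00, H 3.00, O 4.99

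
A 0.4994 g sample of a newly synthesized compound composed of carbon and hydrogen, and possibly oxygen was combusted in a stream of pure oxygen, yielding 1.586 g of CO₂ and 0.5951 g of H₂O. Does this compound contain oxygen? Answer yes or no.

no

mol C = 1.586 g CO₂ ÷ 44.009 g/mol = 0.036038 mol
mol H = 2 × 0.5951 g H₂O ÷ 18.015 g/mol = 0.066067 mol
C and H together account for 0.49945 g — essentially the entire 0.4994 g sample — so the compound contains no oxygen.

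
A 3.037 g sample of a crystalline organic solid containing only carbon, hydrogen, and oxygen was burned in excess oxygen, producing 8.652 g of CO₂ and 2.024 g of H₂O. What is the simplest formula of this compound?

C7H8O

mol C = 8.652 g CO₂ ÷ 44.009 g/mol = 0.19660 mol
mol H = 2 × 2.024 g H₂O ÷ 18.015 g/mol = 0.22470 mol
mass O = 3.037 − (2.3613 + 0.22650) = 0.44918 g → mol O = 0.44918 ÷ 15.999 = 0.028076 mol
Divide by the smallest (0.028076 mol): C 7.002, H 8.003, O 1.000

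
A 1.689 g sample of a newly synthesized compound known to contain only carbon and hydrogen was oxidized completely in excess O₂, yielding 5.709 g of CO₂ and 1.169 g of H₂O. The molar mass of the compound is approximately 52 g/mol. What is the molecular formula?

C4H4

mol C = 5.709 g CO₂ ÷ 44.009 g/mol = 0.12972 mol
mol H = 2 × 1.169 g H₂O ÷ 18.015 g/mol = 0.12978 mol
Divide by the smallest (0.12972 mol): C 1.000, H 1.000
Empirical formula: CH
Empirical-formula mass = 13.02 g/mol; 52 ÷ 13.02 ≈ 4, so the molecular formula is C4H4.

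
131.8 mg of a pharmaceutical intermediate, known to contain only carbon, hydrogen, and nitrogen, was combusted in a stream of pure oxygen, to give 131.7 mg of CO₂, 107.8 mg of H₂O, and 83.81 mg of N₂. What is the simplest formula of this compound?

CH4N2

mol C = 0.1317 g CO₂ ÷ 44.009 g/mol = 0.0029926 mol
mol H = 2 × 0.1078 g H₂O ÷ 18.015 g/mol = 0.011968 mol
mol N = 2 × 0.08381 g N₂ ÷ 28.014 g/mol = 0.0059834 mol
Divide by the smallest (0.0029926 mol): C 1.000, H 3.999, N 1.999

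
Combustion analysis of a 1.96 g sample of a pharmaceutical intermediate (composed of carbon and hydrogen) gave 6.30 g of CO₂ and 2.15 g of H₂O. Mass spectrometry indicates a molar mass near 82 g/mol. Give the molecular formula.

mol C = 6.30 g CO₂ ÷ 44.009 g/mol = 0.1432 mol
mol H = 2 × 2.15 g H₂O ÷ 18.015 g/mol = 0.2387 mol
Divide by the smallest (0.1432 mol): C 1.000, H 1.667
Multiplying each by 3 gives whole numbers: C 3.00, H 5.00
Empirical formula: C3H5
Empirical-formula mass = 41.07 g/mol; 82 ÷ 41.07 ≈ 2, so the molecular formula is C6H10.

C6H10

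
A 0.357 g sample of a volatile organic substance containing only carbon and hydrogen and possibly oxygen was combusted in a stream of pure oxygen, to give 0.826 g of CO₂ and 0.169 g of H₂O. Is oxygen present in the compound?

mol C = 0.826 g CO₂ ÷ 44.009 g/mol = 0.01877 mol
mol H = 2 × 0.169 g H₂O ÷ 18.015 g/mol = 0.01876 mol
C and H account for only 0.2443 g of the 0.357 g sample; the remaining 0.1127 g must be oxygen.

yes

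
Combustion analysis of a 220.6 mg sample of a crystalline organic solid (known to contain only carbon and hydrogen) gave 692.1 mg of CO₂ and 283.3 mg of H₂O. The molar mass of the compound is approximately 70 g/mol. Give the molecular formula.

C5H10

mol C = 0.6921 g CO₂ ÷ 44.009 g/mol = 0.015726 mol
mol H = 2 × 0.2833 g H₂O ÷ 18.015 g/mol = 0.031452 mol
Divide by the smallest (0.015726 mol): C 1.000, H 2.000
Empirical formula: CH2
Empirical-formula mass = 14.03 g/mol; 70 ÷ 14.03 ≈ 5, so the molecular formula is C5H10.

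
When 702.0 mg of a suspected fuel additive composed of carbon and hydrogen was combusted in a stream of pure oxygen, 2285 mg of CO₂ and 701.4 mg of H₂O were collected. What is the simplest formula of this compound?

C2H3

mol C = 2.285 g CO₂ ÷ 44.009 g/mol = 0.051921 mol
mol H = 2 × 0.7014 g H₂O ÷ 18.015 g/mol = 0.077868 mol
Divide by the smallest (0.051921 mol): C 1.000, H 1.500
Multiplying each by 2 gives whole numbers: C 2.00, H 3.00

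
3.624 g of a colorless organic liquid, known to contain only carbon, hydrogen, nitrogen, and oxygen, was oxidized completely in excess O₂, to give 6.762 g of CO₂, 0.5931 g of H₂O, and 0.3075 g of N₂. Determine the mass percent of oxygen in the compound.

38.76%

mol C = 6.762 g CO₂ ÷ 44.009 g/mol = 0.15365 mol
mol H = 2 × 0.5931 g H₂O ÷ 18.015 g/mol = 0.065845 mol
mol N = 2 × 0.3075 g N₂ ÷ 28.014 g/mol = 0.021953 mol
mass O = 3.624 − (1.8455 + 0.066372 + 0.30750) = 1.4046 g → mol O = 1.4046 ÷ 15.999 = 0.087795 mol
mass % O = 1.4046 g ÷ 3.624 g × 100%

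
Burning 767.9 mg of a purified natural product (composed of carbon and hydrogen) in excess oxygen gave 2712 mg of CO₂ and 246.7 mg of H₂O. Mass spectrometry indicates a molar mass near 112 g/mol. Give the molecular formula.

mol C = 2.712 g CO₂ ÷ 44.009 g/mol = 0.061624 mol
mol H = 2 × 0.2467 g H₂O ÷ 18.015 g/mol = 0.027388 mol
Divide by the smallest (0.027388 mol): C 2.250, H 1.000
Multiplying each by 4 gives whole numbers: C 9.00, H 4.00
Empirical formula: C9H4
Empirical-formula mass = 112.13 g/mol; 112 ÷ 112.13 ≈ 1, so the molecular formula is C9H4.

C9H4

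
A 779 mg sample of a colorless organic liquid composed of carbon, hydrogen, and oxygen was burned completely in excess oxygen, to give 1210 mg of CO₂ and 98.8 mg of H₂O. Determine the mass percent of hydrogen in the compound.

1.4%

mol C = 1.21 g CO₂ ÷ 44.009 g/mol = 0.02749 mol
mol H = 2 × 0.0988 g H₂O ÷ 18.015 g/mol = 0.01097 mol
mass O = 0.779 − (0.3302 + 0.01106) = 0.4377 g → mol O = 0.4377 ÷ 15.999 = 0.02736 mol
mass % H = 0.01106 g ÷ 0.779 g × 100%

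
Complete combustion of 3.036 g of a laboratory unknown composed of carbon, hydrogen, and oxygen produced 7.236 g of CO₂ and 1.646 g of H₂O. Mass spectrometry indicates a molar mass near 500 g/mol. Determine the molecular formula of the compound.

C27H30O9

mol C = 7.236 g CO₂ ÷ 44.009 g/mol = 0.16442 mol
mol H = 2 × 1.646 g H₂O ÷ 18.015 g/mol = 0.18274 mol
mass O = 3.036 − (1.9749 + 0.18420) = 0.87694 g → mol O = 0.87694 ÷ 15.999 = 0.054812 mol
Divide by the smallest (0.054812 mol): C 3.000, H 3.334, O 1.000
Multiplying each by 3 gives whole numbers: C 9.00, H 10.00, O 3.00
Empirical formula: C9H10O3
Empirical-formula mass = 166.18 g/mol; 500 ÷ 166.18 ≈ 3, so the molecular formula is C27H30O9.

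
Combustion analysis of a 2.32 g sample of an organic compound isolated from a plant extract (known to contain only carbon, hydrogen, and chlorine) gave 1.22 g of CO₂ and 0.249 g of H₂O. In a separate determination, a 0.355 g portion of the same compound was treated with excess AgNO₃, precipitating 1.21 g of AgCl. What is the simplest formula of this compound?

CHCl2

mol C = 1.22 g CO₂ ÷ 44.009 g/mol = 0.02772 mol
mol H = 2 × 0.249 g H₂O ÷ 18.015 g/mol = 0.02764 mol
From the AgCl data: mol Cl per gram of compound = (1.21 ÷ 143.318) ÷ 0.355 = 0.02378 mol/g, so in the 2.32 g combustion sample mol Cl = 0.05518 mol
Divide by the smallest (0.02764 mol): C 1.003, H 1.000, Cl 1.996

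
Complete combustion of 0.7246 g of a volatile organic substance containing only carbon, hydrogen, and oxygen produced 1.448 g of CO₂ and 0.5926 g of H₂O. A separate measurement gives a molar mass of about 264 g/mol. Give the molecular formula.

mol C = 1.448 g CO₂ ÷ 44.009 g/mol = 0.032902 mol
mol H = 2 × 0.5926 g H₂O ÷ 18.015 g/mol = 0.065790 mol
mass O = 0.7246 − (0.39519 + 0.066316) = 0.26309 g → mol O = 0.26309 ÷ 15.999 = 0.016444 mol
Divide by the smallest (0.016444 mol): C 2.001, H 4.001, O 1.000
Empirical formula: C2H4O
Empirical-formula mass = 44.05 g/mol; 264 ÷ 44.05 ≈ 6, so the molecular formula is C12H24O6.

C12H24O6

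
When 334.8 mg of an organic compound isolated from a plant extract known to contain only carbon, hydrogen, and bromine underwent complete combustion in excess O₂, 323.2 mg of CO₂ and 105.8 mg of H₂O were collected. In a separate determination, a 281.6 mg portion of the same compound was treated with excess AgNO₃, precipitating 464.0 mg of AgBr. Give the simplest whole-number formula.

mol C = 0.3232 g CO₂ ÷ 44.009 g/mol = 0.0073440 mol
mol H = 2 × 0.1058 g H₂O ÷ 18.015 g/mol = 0.011746 mol
From the AgBr data: mol Br per gram of compound = (0.4640 ÷ 187.772) ÷ 0.2816 = 0.0087751 mol/g, so in the 0.3348 g combustion sample mol Br = 0.0029379 mol
Divide by the smallest (0.0029379 mol): C 2.500, H 3.998, Br 1.000
Multiplying each by 2 gives whole numbers: C 5.00, H 8.00, Br 2.00

C5H8Br2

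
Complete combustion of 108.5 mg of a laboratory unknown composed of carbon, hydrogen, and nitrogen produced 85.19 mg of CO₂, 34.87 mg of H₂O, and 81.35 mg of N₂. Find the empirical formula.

CH2N3

mol C = 0.08519 g CO₂ ÷ 44.009 g/mol = 0.0019357 mol
mol H = 2 × 0.03487 g H₂O ÷ 18.015 g/mol = 0.0038712 mol
mol N = 2 × 0.08135 g N₂ ÷ 28.014 g/mol = 0.0058078 mol
Divide by the smallest (0.0019357 mol): C 1.000, H 2.000, N 3.000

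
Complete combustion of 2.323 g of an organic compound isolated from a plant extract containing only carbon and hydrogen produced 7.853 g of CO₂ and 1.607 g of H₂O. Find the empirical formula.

CH

mol C = 7.853 g CO₂ ÷ 44.009 g/mol = 0.17844 mol
mol H = 2 × 1.607 g H₂O ÷ 18.015 g/mol = 0.17841 mol
Divide by the smallest (0.17841 mol): C 1.000, H 1.000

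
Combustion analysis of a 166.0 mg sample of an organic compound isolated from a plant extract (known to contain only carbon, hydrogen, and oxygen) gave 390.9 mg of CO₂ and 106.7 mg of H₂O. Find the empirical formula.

mol C = 0.3909 g CO₂ ÷ 44.009 g/mol = 0.0088823 mol
mol H = 2 × 0.1067 g H₂O ÷ 18.015 g/mol = 0.011846 mol
mass O = 0.1660 − (0.10668 + 0.011940) = 0.047375 g → mol O = 0.047375 ÷ 15.999 = 0.0029611 mol
Divide by the smallest (0.0029611 mol): C 3.000, H 4.000, O 1.000

C3H4O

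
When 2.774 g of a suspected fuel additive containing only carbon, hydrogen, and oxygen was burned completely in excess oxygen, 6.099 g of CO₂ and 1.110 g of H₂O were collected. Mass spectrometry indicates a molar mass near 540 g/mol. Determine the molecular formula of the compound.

C27H24O12

mol C = 6.099 g CO₂ ÷ 44.009 g/mol = 0.13859 mol
mol H = 2 × 1.110 g H₂O ÷ 18.015 g/mol = 0.12323 mol
mass O = 2.774 − (1.6645 + 0.12422) = 0.98524 g → mol O = 0.98524 ÷ 15.999 = 0.061581 mol
Divide by the smallest (0.061581 mol): C 2.250, H 2.001, O 1.000
Multiplying each by 4 gives whole numbers: C 9.00, H 8.00, O 4.00
Empirical formula: C9H8O4
Empirical-formula mass = 180.16 g/mol; 540 ÷ 180.16 ≈ 3, so the molecular formula is C27H24O12.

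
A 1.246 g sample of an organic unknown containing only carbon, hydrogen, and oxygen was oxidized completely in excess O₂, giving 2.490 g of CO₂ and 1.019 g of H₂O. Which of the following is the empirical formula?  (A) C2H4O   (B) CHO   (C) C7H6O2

(A) C2H4O

mol C = 2.490 g CO₂ ÷ 44.009 g/mol = 0.056579 mol
mol H = 2 × 1.019 g H₂O ÷ 18.015 g/mol = 0.11313 mol
mass O = 1.246 − (0.67957 + 0.11403) = 0.45239 g → mol O = 0.45239 ÷ 15.999 = 0.028276 mol
Divide by the smallest (0.028276 mol): C 2.001, H 4.001, O 1.000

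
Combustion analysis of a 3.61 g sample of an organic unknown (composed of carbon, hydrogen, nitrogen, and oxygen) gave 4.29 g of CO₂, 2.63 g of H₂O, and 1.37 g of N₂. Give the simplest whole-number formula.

C2H6N2O

mol C = 4.29 g CO₂ ÷ 44.009 g/mol = 0.09748 mol
mol H = 2 × 2.63 g H₂O ÷ 18.015 g/mol = 0.2920 mol
mol N = 2 × 1.37 g N₂ ÷ 28.014 g/mol = 0.09781 mol
mass O = 3.61 − (1.171 + 0.2943 + 1.370) = 0.7749 g → mol O = 0.7749 ÷ 15.999 = 0.04843 mol
Divide by the smallest (0.04843 mol): C 2.013, H 6.029, N 2.020, O 1.000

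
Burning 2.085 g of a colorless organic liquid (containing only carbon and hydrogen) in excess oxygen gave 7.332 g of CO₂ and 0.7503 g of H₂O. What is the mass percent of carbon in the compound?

95.97%

mol C = 7.332 g CO₂ ÷ 44.009 g/mol = 0.16660 mol
mol H = 2 × 0.7503 g H₂O ÷ 18.015 g/mol = 0.083297 mol
mass % C = 2.0011 g ÷ 2.085 g × 100%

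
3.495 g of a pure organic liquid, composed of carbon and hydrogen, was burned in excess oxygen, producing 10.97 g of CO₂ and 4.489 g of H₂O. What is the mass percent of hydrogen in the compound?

mol C = 10.97 g CO₂ ÷ 44.009 g/mol = 0.24927 mol
mol H = 2 × 4.489 g H₂O ÷ 18.015 g/mol = 0.49836 mol
mass % H = 0.50235 g ÷ 3.495 g × 100%

14.37%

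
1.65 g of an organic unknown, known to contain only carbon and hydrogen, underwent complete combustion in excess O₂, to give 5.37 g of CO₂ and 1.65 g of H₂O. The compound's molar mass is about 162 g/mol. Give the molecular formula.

C12H18

mol C = 5.37 g CO₂ ÷ 44.009 g/mol = 0.1220 mol
mol H = 2 × 1.65 g H₂O ÷ 18.015 g/mol = 0.1832 mol
Divide by the smallest (0.1220 mol): C 1.000, H 1.501
Multiplying each by 2 gives whole numbers: C 2.00, H 3.00
Empirical formula: C2H3
Empirical-formula mass = 27.05 g/mol; 162 ÷ 27.05 ≈ 6, so the molecular formula is C12H18.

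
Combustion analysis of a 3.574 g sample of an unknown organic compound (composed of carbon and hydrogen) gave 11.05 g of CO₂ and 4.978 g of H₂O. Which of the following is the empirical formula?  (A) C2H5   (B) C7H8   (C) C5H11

mol C = 11.05 g CO₂ ÷ 44.009 g/mol = 0.25109 mol
mol H = 2 × 4.978 g H₂O ÷ 18.015 g/mol = 0.55265 mol
Divide by the smallest (0.25109 mol): C 1.000, H 2.201
Multiplying each by 5 gives whole numbers: C 5.00, H 11.01

(C) C5H11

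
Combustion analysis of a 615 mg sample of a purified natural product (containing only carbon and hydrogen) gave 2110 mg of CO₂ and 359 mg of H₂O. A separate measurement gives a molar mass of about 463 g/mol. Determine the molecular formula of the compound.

mol C = 2.11 g CO₂ ÷ 44.009 g/mol = 0.04794 mol
mol H = 2 × 0.359 g H₂O ÷ 18.015 g/mol = 0.03986 mol
Divide by the smallest (0.03986 mol): C 1.203, H 1.000
Multiplying each by 5 gives whole numbers: C 6.01, H 5.00
Empirical formula: C6H5
Empirical-formula mass = 77.11 g/mol; 463 ÷ 77.11 ≈ 6, so the molecular formula is C36H30.

C36H30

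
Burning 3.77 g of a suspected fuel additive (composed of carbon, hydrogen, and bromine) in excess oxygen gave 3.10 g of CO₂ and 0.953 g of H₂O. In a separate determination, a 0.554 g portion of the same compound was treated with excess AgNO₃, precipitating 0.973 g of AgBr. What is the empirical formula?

C2H3Br

mol C = 3.10 g CO₂ ÷ 44.009 g/mol = 0.07044 mol
mol H = 2 × 0.953 g H₂O ÷ 18.015 g/mol = 0.1058 mol
From the AgBr data: mol Br per gram of compound = (0.973 ÷ 187.772) ÷ 0.554 = 0.009353 mol/g, so in the 3.77 g combustion sample mol Br = 0.03526 mol
Divide by the smallest (0.03526 mol): C 1.998, H 3.000, Br 1.000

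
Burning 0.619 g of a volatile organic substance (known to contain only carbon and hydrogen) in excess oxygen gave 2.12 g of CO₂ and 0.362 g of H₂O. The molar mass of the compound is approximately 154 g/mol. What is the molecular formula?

mol C = 2.12 g CO₂ ÷ 44.009 g/mol = 0.04817 mol
mol H = 2 × 0.362 g H₂O ÷ 18.015 g/mol = 0.04019 mol
Divide by the smallest (0.04019 mol): C 1.199, H 1.000
Multiplying each by 5 gives whole numbers: C 5.99, H 5.00
Empirical formula: C6H5
Empirical-formula mass = 77.11 g/mol; 154 ÷ 77.11 ≈ 2, so the molecular formula is C12H10.

C12H10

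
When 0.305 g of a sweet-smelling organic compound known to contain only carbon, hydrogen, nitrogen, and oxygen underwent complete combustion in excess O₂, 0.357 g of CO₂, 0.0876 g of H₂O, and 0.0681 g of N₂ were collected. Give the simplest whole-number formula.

mol C = 0.357 g CO₂ ÷ 44.009 g/mol = 0.008112 mol
mol H = 2 × 0.0876 g H₂O ÷ 18.015 g/mol = 0.009725 mol
mol N = 2 × 0.0681 g N₂ ÷ 28.014 g/mol = 0.004862 mol
mass O = 0.305 − (0.09743 + 0.009803 + 0.06810) = 0.1297 g → mol O = 0.1297 ÷ 15.999 = 0.008105 mol
Divide by the smallest (0.004862 mol): C 1.668, H 2.000, N 1.000, O 1.667
Multiplying each by 3 gives whole numbers: C 5.01, H 6.00, N 3.00, O 5.00

C5H6N3O5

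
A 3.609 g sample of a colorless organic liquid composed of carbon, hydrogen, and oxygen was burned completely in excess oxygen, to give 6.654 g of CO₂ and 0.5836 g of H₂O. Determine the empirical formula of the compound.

mol C = 6.654 g CO₂ ÷ 44.009 g/mol = 0.15120 mol
mol H = 2 × 0.5836 g H₂O ÷ 18.015 g/mol = 0.064790 mol
mass O = 3.609 − (1.8160 + 0.065309) = 1.7277 g → mol O = 1.7277 ÷ 15.999 = 0.10799 mol
Divide by the smallest (0.064790 mol): C 2.334, H 1.000, O 1.667
Multiplying each by 3 gives whole numbers: C 7.00, H 3.00, O 5.00

C7H3O5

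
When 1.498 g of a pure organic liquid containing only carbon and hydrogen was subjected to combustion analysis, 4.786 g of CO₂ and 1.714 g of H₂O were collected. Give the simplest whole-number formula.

mol C = 4.786 g CO₂ ÷ 44.009 g/mol = 0.10875 mol
mol H = 2 × 1.714 g H₂O ÷ 18.015 g/mol = 0.19029 mol
Divide by the smallest (0.10875 mol): C 1.000, H 1.750
Multiplying each by 4 gives whole numbers: C 4.00, H 7.00

C4H7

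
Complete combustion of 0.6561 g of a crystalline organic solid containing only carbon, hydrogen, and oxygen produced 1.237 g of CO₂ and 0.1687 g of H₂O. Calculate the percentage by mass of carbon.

51.46%

mol C = 1.237 g CO₂ ÷ 44.009 g/mol = 0.028108 mol
mol H = 2 × 0.1687 g H₂O ÷ 18.015 g/mol = 0.018729 mol
mass O = 0.6561 − (0.33760 + 0.018879) = 0.29962 g → mol O = 0.29962 ÷ 15.999 = 0.018727 mol
mass % C = 0.33760 g ÷ 0.6561 g × 100%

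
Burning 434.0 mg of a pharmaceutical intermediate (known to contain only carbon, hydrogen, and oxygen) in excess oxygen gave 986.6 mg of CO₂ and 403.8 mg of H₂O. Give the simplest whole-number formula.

mol C = 0.9866 g CO₂ ÷ 44.009 g/mol = 0.022418 mol
mol H = 2 × 0.4038 g H₂O ÷ 18.015 g/mol = 0.044829 mol
mass O = 0.4340 − (0.26926 + 0.045188) = 0.11955 g → mol O = 0.11955 ÷ 15.999 = 0.0074722 mol
Divide by the smallest (0.0074722 mol): C 3.000, H 5.999, O 1.000

C3H6O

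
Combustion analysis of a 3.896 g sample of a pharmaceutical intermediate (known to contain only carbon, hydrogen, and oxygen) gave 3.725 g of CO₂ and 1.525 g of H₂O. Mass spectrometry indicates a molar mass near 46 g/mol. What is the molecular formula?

CH2O2

mol C = 3.725 g CO₂ ÷ 44.009 g/mol = 0.084642 mol
mol H = 2 × 1.525 g H₂O ÷ 18.015 g/mol = 0.16930 mol
mass O = 3.896 − (1.0166 + 0.17066) = 2.7087 g → mol O = 2.7087 ÷ 15.999 = 0.16930 mol
Divide by the smallest (0.084642 mol): C 1.000, H 2.000, O 2.000
Empirical formula: CH2O2
Empirical-formula mass = 46.02 g/mol; 46 ÷ 46.02 ≈ 1, so the molecular formula is CH2O2.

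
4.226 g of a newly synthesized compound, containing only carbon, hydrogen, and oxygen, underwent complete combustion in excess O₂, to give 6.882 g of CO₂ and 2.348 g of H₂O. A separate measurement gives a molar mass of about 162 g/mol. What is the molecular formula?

mol C = 6.882 g CO₂ ÷ 44.009 g/mol = 0.15638 mol
mol H = 2 × 2.348 g H₂O ÷ 18.015 g/mol = 0.26067 mol
mass O = 4.226 − (1.8782 + 0.26276) = 2.0850 g → mol O = 2.0850 ÷ 15.999 = 0.13032 mol
Divide by the smallest (0.13032 mol): C 1.200, H 2.000, O 1.000
Multiplying each by 5 gives whole numbers: C 6.00, H 10.00, O 5.00
Empirical formula: C6H10O5
Empirical-formula mass = 162.14 g/mol; 162 ÷ 162.14 ≈ 1, so the molecular formula is C6H10O5.

C6H10O5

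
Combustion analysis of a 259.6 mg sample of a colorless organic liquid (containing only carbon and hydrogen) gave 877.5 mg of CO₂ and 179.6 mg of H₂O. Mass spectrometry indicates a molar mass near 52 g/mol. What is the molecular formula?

C4H4

mol C = 0.8775 g CO₂ ÷ 44.009 g/mol = 0.019939 mol
mol H = 2 × 0.1796 g H₂O ÷ 18.015 g/mol = 0.019939 mol
Divide by the smallest (0.019939 mol): C 1.000, H 1.000
Empirical formula: CH
Empirical-formula mass = 13.02 g/mol; 52 ÷ 13.02 ≈ 4, so the molecular formula is C4H4.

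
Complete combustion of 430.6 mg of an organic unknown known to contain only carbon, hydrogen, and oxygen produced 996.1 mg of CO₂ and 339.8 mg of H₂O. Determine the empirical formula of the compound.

C3H5O

mol C = 0.9961 g CO₂ ÷ 44.009 g/mol = 0.022634 mol
mol H = 2 × 0.3398 g H₂O ÷ 18.015 g/mol = 0.037724 mol
mass O = 0.4306 − (0.27186 + 0.038026) = 0.12072 g → mol O = 0.12072 ÷ 15.999 = 0.0075453 mol
Divide by the smallest (0.0075453 mol): C 3.000, H 5.000, O 1.000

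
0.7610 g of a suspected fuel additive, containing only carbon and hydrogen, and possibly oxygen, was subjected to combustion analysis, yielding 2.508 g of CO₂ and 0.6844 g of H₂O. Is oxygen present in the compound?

mol C = 2.508 g CO₂ ÷ 44.009 g/mol = 0.056988 mol
mol H = 2 × 0.6844 g H₂O ÷ 18.015 g/mol = 0.075981 mol
C and H together account for 0.76108 g — essentially the entire 0.7610 g sample — so the compound contains no oxygen.

no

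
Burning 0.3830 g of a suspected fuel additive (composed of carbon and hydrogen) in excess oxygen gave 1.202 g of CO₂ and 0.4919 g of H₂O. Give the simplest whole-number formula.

CH2

mol C = 1.202 g CO₂ ÷ 44.009 g/mol = 0.027313 mol
mol H = 2 × 0.4919 g H₂O ÷ 18.015 g/mol = 0.054610 mol
Divide by the smallest (0.027313 mol): C 1.000, H 1.999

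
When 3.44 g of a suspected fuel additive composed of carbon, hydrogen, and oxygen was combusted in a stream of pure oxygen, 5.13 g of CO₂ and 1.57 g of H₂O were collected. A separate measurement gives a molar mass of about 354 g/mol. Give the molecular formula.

C12H18O12

mol C = 5.13 g CO₂ ÷ 44.009 g/mol = 0.1166 mol
mol H = 2 × 1.57 g H₂O ÷ 18.015 g/mol = 0.1743 mol
mass O = 3.44 − (1.400 + 0.1757) = 1.864 g → mol O = 1.864 ÷ 15.999 = 0.1165 mol
Divide by the smallest (0.1165 mol): C 1.000, H 1.496, O 1.000
Multiplying each by 2 gives whole numbers: C 2.00, H 2.99, O 2.00
Empirical formula: C2H3O2
Empirical-formula mass = 59.04 g/mol; 354 ÷ 59.04 ≈ 6, so the molecular formula is C12H18O12.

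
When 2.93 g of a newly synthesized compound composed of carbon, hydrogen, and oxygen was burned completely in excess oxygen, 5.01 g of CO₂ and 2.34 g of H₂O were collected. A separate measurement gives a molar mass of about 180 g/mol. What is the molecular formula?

mol C = 5.01 g CO₂ ÷ 44.009 g/mol = 0.1138 mol
mol H = 2 × 2.34 g H₂O ÷ 18.015 g/mol = 0.2598 mol
mass O = 2.93 − (1.367 + 0.2619) = 1.301 g → mol O = 1.301 ÷ 15.999 = 0.08131 mol
Divide by the smallest (0.08131 mol): C 1.400, H 3.195, O 1.000
Multiplying each by 5 gives whole numbers: C 7.00, H 15.98, O 5.00
Empirical formula: C7H16O5
Empirical-formula mass = 180.20 g/mol; 180 ÷ 180.20 ≈ 1, so the molecular formula is C7H16O5.

C7H16O5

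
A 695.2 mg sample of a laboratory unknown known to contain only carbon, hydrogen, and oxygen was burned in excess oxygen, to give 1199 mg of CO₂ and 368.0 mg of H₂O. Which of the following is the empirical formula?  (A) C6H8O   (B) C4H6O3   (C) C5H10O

mol C = 1.199 g CO₂ ÷ 44.009 g/mol = 0.027244 mol
mol H = 2 × 0.3680 g H₂O ÷ 18.015 g/mol = 0.040855 mol
mass O = 0.6952 − (0.32723 + 0.041182) = 0.32679 g → mol O = 0.32679 ÷ 15.999 = 0.020425 mol
Divide by the smallest (0.020425 mol): C 1.334, H 2.000, O 1.000
Multiplying each by 3 gives whole numbers: C 4.00, H 6.00, O 3.00

(B) C4H6O3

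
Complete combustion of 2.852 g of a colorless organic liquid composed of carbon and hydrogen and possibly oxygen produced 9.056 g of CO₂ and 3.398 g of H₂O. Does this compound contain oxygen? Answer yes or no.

no

mol C = 9.056 g CO₂ ÷ 44.009 g/mol = 0.20578 mol
mol H = 2 × 3.398 g H₂O ÷ 18.015 g/mol = 0.37724 mol
C and H together account for 2.8518 g — essentially the entire 2.852 g sample — so the compound contains no oxygen.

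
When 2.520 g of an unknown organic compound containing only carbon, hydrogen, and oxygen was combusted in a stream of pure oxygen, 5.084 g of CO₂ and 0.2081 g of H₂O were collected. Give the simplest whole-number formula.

C5HO3

mol C = 5.084 g CO₂ ÷ 44.009 g/mol = 0.11552 mol
mol H = 2 × 0.2081 g H₂O ÷ 18.015 g/mol = 0.023103 mol
mass O = 2.520 − (1.3875 + 0.023288) = 1.1092 g → mol O = 1.1092 ÷ 15.999 = 0.069328 mol
Divide by the smallest (0.023103 mol): C 5.000, H 1.000, O 3.001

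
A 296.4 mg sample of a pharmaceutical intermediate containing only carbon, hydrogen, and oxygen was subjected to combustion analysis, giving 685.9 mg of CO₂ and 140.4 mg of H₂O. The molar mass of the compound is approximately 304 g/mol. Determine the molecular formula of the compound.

C16H16O6

mol C = 0.6859 g CO₂ ÷ 44.009 g/mol = 0.015585 mol
mol H = 2 × 0.1404 g H₂O ÷ 18.015 g/mol = 0.015587 mol
mass O = 0.2964 − (0.18720 + 0.015712) = 0.093491 g → mol O = 0.093491 ÷ 15.999 = 0.0058436 mol
Divide by the smallest (0.0058436 mol): C 2.667, H 2.667, O 1.000
Multiplying each by 3 gives whole numbers: C 8.00, H 8.00, O 3.00
Empirical formula: C8H8O3
Empirical-formula mass = 152.15 g/mol; 304 ÷ 152.15 ≈ 2, so the molecular formula is C16H16O6.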